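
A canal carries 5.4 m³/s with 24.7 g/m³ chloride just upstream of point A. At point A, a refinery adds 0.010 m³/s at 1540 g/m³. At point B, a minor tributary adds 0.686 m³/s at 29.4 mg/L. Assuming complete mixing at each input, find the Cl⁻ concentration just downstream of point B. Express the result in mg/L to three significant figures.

27.7 mg/L

After input A: C = (5.4·24.7 + 0.01·1540) / 5.41 = 27.5 mg/L.
After input B: C = (5.41·27.5 + 0.686·29.4) / 6.096 = 27.71 mg/L.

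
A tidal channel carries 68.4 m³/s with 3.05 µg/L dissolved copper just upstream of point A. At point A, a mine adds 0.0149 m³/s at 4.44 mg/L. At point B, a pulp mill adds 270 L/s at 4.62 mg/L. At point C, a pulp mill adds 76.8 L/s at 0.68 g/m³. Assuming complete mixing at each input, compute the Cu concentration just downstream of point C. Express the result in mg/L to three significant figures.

0.0229 mg/L

3.05 µg/L = 0.00305 mg/L.
After input A: C = (68.4·0.00305 + 0.0149·4.44) / 68.41 = 0.004016 mg/L.
270 L/s = 0.27 m³/s.
After input B: C = (68.41·0.004016 + 0.27·4.62) / 68.68 = 0.02216 mg/L.
76.8 L/s = 0.0768 m³/s.
After input C: C = (68.68·0.02216 + 0.0768·0.68) / 68.76 = 0.0229 mg/L.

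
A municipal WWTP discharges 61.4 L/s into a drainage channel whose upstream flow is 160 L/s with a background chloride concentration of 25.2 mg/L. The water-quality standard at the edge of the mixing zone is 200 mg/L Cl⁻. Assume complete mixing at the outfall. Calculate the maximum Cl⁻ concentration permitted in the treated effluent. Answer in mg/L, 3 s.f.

656 mg/L

61.4 L/s = 0.0614 m³/s.
160 L/s = 0.16 m³/s.
Mass balance: 200·0.2214 = 0.0614·Cₑ + 0.16·25.2.
Cₑ = (44.28 − 4.032) / 0.0614 = 655.5 mg/L.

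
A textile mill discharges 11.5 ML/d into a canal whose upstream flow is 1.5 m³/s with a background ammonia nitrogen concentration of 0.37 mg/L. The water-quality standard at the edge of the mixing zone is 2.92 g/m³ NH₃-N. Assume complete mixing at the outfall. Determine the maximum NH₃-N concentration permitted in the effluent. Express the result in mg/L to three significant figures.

11.5 ML/d = 0.1331 m³/s.
Mass balance: 2.92·1.633 = 0.1331·Cₑ + 1.5·0.37.
Cₑ = (4.769 − 0.555) / 0.1331 = 31.66 mg/L.

31.7 mg/L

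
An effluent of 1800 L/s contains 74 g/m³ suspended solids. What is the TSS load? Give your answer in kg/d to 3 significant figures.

1800 L/s = 1.8 m³/s.
Mass flux = Q·C = 1.8 m³/s × 74 g/m³ = 133.2 g/s.
= 133.2 g/s × 86.4 = 1.151e+04 kg/d.

11500 kg/d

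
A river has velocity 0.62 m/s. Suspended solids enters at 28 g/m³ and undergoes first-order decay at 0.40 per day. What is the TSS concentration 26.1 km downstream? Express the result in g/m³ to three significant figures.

Travel time t = 26.1 km / 0.62 m/s = 2.61e+04/0.62 = 4.21e+04 s = 0.4872 d.
First-order decay: C = 28·exp(−0.40·0.4872) = 28·0.8229 = 23.04 g/m³.

23.0 g/m³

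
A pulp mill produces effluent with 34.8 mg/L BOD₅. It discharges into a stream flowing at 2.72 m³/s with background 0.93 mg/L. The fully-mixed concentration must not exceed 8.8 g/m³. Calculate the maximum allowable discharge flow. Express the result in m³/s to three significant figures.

0.823 m³/s

Mass balance at complete mixing: C_std·(Q_w + Q_r) = Q_w·C_e + Q_r·C_b.
Rearranging, Q_w = Q_r·(C_std − C_b)/(C_e − C_std) = 2.72·(8.8 − 0.93) / (34.8 − 8.8) = 0.8233 m³/s.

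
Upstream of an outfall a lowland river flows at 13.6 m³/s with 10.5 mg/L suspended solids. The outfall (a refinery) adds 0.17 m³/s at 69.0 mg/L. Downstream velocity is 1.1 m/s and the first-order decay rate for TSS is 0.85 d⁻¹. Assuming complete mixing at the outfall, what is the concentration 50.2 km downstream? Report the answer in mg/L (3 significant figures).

7.16 mg/L

After complete mixing, C₀ = (0.17·69 + 13.6·10.5) / 13.77 = 11.22 mg/L.
Travel time t = 5.02e+04 m / 1.1 m/s = 4.564e+04 s = 0.5282 d.
C = 11.22·exp(−0.85·0.5282) = 11.22·0.6383 = 7.163 mg/L.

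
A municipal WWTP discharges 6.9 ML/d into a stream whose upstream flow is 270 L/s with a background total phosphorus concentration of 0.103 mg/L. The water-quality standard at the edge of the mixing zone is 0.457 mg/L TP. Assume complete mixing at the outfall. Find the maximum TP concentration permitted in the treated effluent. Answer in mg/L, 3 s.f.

1.65 mg/L

6.9 ML/d = 0.07986 m³/s.
270 L/s = 0.27 m³/s.
Mass balance: 0.457·0.3499 = 0.07986·Cₑ + 0.27·0.103.
Cₑ = (0.1599 − 0.02781) / 0.07986 = 1.654 mg/L.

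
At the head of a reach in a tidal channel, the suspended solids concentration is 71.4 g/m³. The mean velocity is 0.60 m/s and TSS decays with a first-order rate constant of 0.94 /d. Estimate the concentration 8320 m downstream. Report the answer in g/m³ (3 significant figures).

Travel time t = 8320 m / 0.60 m/s = 8320/0.60 = 1.387e+04 s = 0.1605 d.
First-order decay: C = 71.4·exp(−0.94·0.1605) = 71.4·0.86 = 61.4 g/m³.

61.4 g/m³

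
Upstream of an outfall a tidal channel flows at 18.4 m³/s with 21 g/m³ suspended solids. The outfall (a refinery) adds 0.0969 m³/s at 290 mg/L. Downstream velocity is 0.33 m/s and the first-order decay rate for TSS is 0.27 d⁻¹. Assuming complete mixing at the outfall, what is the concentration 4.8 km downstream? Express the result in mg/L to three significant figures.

21.4 mg/L

After complete mixing, C₀ = (0.0969·290 + 18.4·21) / 18.5 = 22.41 mg/L.
Travel time t = 4800 m / 0.33 m/s = 1.455e+04 s = 0.1684 d.
C = 22.41·exp(−0.27·0.1684) = 22.41·0.9556 = 21.41 mg/L.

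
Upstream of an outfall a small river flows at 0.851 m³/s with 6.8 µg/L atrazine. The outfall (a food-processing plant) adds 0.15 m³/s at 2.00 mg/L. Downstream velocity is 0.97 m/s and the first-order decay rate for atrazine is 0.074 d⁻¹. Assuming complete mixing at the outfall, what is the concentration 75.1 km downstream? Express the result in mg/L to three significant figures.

0.286 mg/L

6.8 µg/L = 0.0068 mg/L.
After complete mixing, C₀ = (0.15·2 + 0.851·0.0068) / 1.001 = 0.3055 mg/L.
Travel time t = 7.51e+04 m / 0.97 m/s = 7.742e+04 s = 0.8961 d.
C = 0.3055·exp(−0.074·0.8961) = 0.3055·0.9358 = 0.2859 mg/L.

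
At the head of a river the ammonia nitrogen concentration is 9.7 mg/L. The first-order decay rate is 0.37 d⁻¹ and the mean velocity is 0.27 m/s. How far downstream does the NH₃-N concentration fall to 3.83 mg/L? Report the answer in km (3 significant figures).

From C = C₀·e^(−kt), t = ln(C₀/C)/k = ln(9.7/3.83)/0.37 = 0.9293/0.37 = 2.512 d.
Distance = v·t = 0.27 m/s × 2.17e+05 s = 5.859e+04 m = 58.59 km.

58.6 km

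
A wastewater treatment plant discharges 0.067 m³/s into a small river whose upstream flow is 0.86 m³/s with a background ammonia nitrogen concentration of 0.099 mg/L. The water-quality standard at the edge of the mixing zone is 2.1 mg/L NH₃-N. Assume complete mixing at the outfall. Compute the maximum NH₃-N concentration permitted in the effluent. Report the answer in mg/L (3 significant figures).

27.8 mg/L

Mass balance: 2.1·0.927 = 0.067·Cₑ + 0.86·0.099.
Cₑ = (1.947 − 0.08514) / 0.067 = 27.78 mg/L.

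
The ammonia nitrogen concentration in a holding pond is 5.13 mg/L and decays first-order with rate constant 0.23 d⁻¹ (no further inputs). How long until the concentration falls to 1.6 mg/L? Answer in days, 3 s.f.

t = ln(C₀/C)/k = ln(5.13/1.6)/0.23 = 1.165/0.23 = 5.066 d.

5.07 d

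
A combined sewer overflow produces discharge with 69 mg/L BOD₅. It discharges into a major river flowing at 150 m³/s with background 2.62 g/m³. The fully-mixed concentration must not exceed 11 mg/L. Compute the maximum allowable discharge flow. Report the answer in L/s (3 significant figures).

Mass balance at complete mixing: C_std·(Q_w + Q_r) = Q_w·C_e + Q_r·C_b.
Rearranging, Q_w = Q_r·(C_std − C_b)/(C_e − C_std) = 150·(11 − 2.62) / (69 − 11) = 21.67 m³/s.
= 2.167e+04 L/s.

21700 L/s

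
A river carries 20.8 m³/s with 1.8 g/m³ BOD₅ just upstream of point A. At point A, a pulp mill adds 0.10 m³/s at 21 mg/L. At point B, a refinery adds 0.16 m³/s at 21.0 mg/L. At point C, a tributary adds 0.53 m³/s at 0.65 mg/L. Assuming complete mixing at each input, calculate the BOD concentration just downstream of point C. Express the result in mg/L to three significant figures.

2.00 mg/L

After input A: C = (20.8·1.8 + 0.1·21) / 20.9 = 1.892 mg/L.
After input B: C = (20.9·1.892 + 0.16·21) / 21.06 = 2.037 mg/L.
After input C: C = (21.06·2.037 + 0.53·0.65) / 21.59 = 2.003 mg/L.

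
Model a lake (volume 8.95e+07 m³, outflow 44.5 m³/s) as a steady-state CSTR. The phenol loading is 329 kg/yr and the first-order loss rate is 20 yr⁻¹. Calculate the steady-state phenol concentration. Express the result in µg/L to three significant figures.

Outflow Q = 44.5 m³/s × 3.156e+07 s/yr = 1.404e+09 m³/yr.
Steady-state CSTR mass balance: W = Q·C + k·V·C, so C = W/(Q + kV).
Q + kV = 1.404e+09 + 20·8.95e+07 = 3.194e+09 m³/yr.
C = 329/3.194e+09 = 1.03e-07 kg/m³ = 0.000103 mg/L = 0.103 µg/L.

0.103 µg/L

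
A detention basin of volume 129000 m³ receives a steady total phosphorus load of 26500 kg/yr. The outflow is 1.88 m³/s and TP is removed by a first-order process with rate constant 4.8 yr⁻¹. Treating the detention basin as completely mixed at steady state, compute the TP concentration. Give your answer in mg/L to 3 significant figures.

Outflow Q = 1.88 m³/s × 3.156e+07 s/yr = 5.933e+07 m³/yr.
Steady-state CSTR mass balance: W = Q·C + k·V·C, so C = W/(Q + kV).
Q + kV = 5.933e+07 + 4.8·129000 = 5.995e+07 m³/yr.
C = 26500/5.995e+07 = 0.0004421 kg/m³ = 0.4421 mg/L.

0.442 mg/L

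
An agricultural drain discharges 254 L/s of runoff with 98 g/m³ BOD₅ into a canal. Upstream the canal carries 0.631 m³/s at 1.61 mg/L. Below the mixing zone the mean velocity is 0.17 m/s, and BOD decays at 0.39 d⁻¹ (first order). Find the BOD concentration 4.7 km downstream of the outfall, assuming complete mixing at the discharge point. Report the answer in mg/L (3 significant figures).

254 L/s = 0.254 m³/s.
After complete mixing, C₀ = (0.254·98 + 0.631·1.61) / 0.885 = 29.27 mg/L.
Travel time t = 4700 m / 0.17 m/s = 2.765e+04 s = 0.32 d.
C = 29.27·exp(−0.39·0.32) = 29.27·0.8827 = 25.84 mg/L.

25.8 mg/L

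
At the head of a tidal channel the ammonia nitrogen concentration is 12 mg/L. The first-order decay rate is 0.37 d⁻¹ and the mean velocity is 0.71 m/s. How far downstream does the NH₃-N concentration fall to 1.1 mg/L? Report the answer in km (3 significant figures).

From C = C₀·e^(−kt), t = ln(C₀/C)/k = ln(12/1.1)/0.37 = 2.39/0.37 = 6.458 d.
Distance = v·t = 0.71 m/s × 5.58e+05 s = 3.962e+05 m = 396.2 km.

396 km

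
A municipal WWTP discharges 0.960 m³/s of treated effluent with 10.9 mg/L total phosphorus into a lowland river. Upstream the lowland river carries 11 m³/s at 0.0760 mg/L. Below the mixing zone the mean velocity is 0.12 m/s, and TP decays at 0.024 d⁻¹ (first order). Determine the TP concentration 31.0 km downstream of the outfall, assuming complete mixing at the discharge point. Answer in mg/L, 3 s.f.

0.879 mg/L

After complete mixing, C₀ = (0.96·10.9 + 11·0.076) / 11.96 = 0.9448 mg/L.
Travel time t = 3.1e+04 m / 0.12 m/s = 2.583e+05 s = 2.99 d.
C = 0.9448·exp(−0.024·2.99) = 0.9448·0.9308 = 0.8794 mg/L.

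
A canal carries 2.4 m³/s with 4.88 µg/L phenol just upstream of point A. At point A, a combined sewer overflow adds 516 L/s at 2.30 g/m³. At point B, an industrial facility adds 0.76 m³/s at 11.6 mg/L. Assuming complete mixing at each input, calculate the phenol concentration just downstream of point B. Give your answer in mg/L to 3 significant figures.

4.88 µg/L = 0.00488 mg/L.
516 L/s = 0.516 m³/s.
After input A: C = (2.4·0.00488 + 0.516·2.3) / 2.916 = 0.411 mg/L.
After input B: C = (2.916·0.411 + 0.76·11.6) / 3.676 = 2.724 mg/L.

2.72 mg/L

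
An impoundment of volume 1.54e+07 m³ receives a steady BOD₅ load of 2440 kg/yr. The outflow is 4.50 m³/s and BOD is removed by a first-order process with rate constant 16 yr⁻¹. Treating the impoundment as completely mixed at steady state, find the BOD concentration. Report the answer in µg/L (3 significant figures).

Outflow Q = 4.50 m³/s × 3.156e+07 s/yr = 1.42e+08 m³/yr.
Steady-state CSTR mass balance: W = Q·C + k·V·C, so C = W/(Q + kV).
Q + kV = 1.42e+08 + 16·1.54e+07 = 3.884e+08 m³/yr.
C = 2440/3.884e+08 = 6.282e-06 kg/m³ = 0.006282 mg/L = 6.282 µg/L.

6.28 µg/L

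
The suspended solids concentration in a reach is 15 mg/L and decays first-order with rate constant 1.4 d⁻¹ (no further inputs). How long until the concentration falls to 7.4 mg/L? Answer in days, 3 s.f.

t = ln(C₀/C)/k = ln(15/7.4)/1.4 = 0.7066/1.4 = 0.5047 d.

0.505 d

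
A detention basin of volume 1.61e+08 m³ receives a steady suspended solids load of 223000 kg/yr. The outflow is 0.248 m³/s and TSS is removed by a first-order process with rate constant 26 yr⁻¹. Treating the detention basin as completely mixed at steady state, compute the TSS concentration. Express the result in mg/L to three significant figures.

Outflow Q = 0.248 m³/s × 3.156e+07 s/yr = 7.826e+06 m³/yr.
Steady-state CSTR mass balance: W = Q·C + k·V·C, so C = W/(Q + kV).
Q + kV = 7.826e+06 + 26·1.61e+08 = 4.194e+09 m³/yr.
C = 223000/4.194e+09 = 5.317e-05 kg/m³ = 0.05317 mg/L.

0.0532 mg/L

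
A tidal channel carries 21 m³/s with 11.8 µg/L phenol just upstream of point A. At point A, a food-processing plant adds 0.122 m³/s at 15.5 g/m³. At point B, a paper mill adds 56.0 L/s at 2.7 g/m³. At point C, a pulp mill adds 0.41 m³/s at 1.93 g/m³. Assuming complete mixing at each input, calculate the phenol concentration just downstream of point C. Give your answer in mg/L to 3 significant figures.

11.8 µg/L = 0.0118 mg/L.
After input A: C = (21·0.0118 + 0.122·15.5) / 21.12 = 0.1013 mg/L.
56.0 L/s = 0.056 m³/s.
After input B: C = (21.12·0.1013 + 0.056·2.7) / 21.18 = 0.1081 mg/L.
After input C: C = (21.18·0.1081 + 0.41·1.93) / 21.59 = 0.1427 mg/L.

0.143 mg/L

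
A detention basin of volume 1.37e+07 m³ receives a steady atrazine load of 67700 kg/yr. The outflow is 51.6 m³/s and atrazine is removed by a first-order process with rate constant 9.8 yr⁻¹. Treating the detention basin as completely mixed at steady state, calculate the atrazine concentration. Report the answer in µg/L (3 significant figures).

38.4 µg/L

Outflow Q = 51.6 m³/s × 3.156e+07 s/yr = 1.628e+09 m³/yr.
Steady-state CSTR mass balance: W = Q·C + k·V·C, so C = W/(Q + kV).
Q + kV = 1.628e+09 + 9.8·1.37e+07 = 1.763e+09 m³/yr.
C = 67700/1.763e+09 = 3.841e-05 kg/m³ = 0.03841 mg/L = 38.41 µg/L.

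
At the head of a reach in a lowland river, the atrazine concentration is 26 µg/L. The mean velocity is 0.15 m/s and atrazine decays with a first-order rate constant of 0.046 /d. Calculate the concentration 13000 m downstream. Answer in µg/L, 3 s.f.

Travel time t = 13000 m / 0.15 m/s = 1.3e+04/0.15 = 8.667e+04 s = 1.003 d.
First-order decay: C = 26·exp(−0.046·1.003) = 26·0.9549 = 24.83 µg/L.

24.8 µg/L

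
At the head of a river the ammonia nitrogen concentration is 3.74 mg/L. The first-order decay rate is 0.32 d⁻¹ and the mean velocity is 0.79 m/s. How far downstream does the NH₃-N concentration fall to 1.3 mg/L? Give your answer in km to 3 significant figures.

225 km

From C = C₀·e^(−kt), t = ln(C₀/C)/k = ln(3.74/1.3)/0.32 = 1.057/0.32 = 3.302 d.
Distance = v·t = 0.79 m/s × 2.853e+05 s = 2.254e+05 m = 225.4 km.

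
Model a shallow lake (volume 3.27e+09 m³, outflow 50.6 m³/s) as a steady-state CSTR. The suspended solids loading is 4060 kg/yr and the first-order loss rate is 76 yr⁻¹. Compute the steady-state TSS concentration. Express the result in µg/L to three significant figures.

Outflow Q = 50.6 m³/s × 3.156e+07 s/yr = 1.597e+09 m³/yr.
Steady-state CSTR mass balance: W = Q·C + k·V·C, so C = W/(Q + kV).
Q + kV = 1.597e+09 + 76·3.27e+09 = 2.501e+11 m³/yr.
C = 4060/2.501e+11 = 1.623e-08 kg/m³ = 1.623e-05 mg/L = 0.01623 µg/L.

0.0162 µg/L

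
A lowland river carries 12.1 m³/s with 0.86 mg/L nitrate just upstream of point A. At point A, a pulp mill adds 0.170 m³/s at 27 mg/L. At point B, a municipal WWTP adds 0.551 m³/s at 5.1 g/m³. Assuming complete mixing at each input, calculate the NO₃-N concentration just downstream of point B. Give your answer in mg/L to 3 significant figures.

After input A: C = (12.1·0.86 + 0.17·27) / 12.27 = 1.222 mg/L.
After input B: C = (12.27·1.222 + 0.551·5.1) / 12.82 = 1.389 mg/L.

1.39 mg/L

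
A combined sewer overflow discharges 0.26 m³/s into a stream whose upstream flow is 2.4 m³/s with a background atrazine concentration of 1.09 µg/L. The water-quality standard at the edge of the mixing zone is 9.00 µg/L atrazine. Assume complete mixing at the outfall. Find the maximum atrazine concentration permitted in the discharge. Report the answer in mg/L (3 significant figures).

1.09 µg/L = 0.00109 mg/L.
9.00 µg/L = 0.009 mg/L.
Mass balance: 0.009·2.66 = 0.26·Cₑ + 2.4·0.00109.
Cₑ = (0.02394 − 0.002616) / 0.26 = 0.08202 mg/L.

0.0820 mg/L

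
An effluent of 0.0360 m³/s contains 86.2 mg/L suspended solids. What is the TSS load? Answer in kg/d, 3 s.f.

Mass flux = Q·C = 0.036 m³/s × 86.2 g/m³ = 3.103 g/s.
= 3.103 g/s × 86.4 = 268.1 kg/d.

268 kg/d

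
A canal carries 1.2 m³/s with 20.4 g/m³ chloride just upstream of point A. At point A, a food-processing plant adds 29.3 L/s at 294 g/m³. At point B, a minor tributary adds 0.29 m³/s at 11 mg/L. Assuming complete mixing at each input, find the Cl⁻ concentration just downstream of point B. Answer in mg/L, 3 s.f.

23.9 mg/L

29.3 L/s = 0.0293 m³/s.
After input A: C = (1.2·20.4 + 0.0293·294) / 1.229 = 26.92 mg/L.
After input B: C = (1.229·26.92 + 0.29·11) / 1.519 = 23.88 mg/L.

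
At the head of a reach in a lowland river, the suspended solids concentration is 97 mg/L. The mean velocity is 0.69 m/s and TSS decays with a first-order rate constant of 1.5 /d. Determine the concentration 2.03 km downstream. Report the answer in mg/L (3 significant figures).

Travel time t = 2.03 km / 0.69 m/s = 2030/0.69 = 2942 s = 0.03405 d.
First-order decay: C = 97·exp(−1.5·0.03405) = 97·0.9502 = 92.17 mg/L.

92.2 mg/L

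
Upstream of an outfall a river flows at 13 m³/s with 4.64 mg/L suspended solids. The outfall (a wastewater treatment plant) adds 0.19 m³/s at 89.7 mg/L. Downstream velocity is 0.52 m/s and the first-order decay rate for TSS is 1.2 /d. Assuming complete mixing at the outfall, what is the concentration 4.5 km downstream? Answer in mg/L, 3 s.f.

5.20 mg/L

After complete mixing, C₀ = (0.19·89.7 + 13·4.64) / 13.19 = 5.865 mg/L.
Travel time t = 4500 m / 0.52 m/s = 8654 s = 0.1002 d.
C = 5.865·exp(−1.2·0.1002) = 5.865·0.8867 = 5.201 mg/L.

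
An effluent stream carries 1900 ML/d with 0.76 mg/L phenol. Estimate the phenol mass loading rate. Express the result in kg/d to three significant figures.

1900 ML/d = 21.99 m³/s.
Mass flux = Q·C = 21.99 m³/s × 0.76 g/m³ = 16.71 g/s.
= 16.71 g/s × 86.4 = 1444 kg/d.

1440 kg/d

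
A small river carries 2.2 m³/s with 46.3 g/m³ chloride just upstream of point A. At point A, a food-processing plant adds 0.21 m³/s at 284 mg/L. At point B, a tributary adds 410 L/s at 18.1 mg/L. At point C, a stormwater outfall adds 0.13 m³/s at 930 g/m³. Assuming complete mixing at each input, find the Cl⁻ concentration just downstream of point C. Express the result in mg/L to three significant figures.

98.2 mg/L

After input A: C = (2.2·46.3 + 0.21·284) / 2.41 = 67.01 mg/L.
410 L/s = 0.41 m³/s.
After input B: C = (2.41·67.01 + 0.41·18.1) / 2.82 = 59.9 mg/L.
After input C: C = (2.82·59.9 + 0.13·930) / 2.95 = 98.24 mg/L.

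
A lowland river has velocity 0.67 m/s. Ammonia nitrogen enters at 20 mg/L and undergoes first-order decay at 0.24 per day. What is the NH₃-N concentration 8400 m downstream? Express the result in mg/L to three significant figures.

19.3 mg/L

Travel time t = 8400 m / 0.67 m/s = 8400/0.67 = 1.254e+04 s = 0.1451 d.
First-order decay: C = 20·exp(−0.24·0.1451) = 20·0.9658 = 19.32 mg/L.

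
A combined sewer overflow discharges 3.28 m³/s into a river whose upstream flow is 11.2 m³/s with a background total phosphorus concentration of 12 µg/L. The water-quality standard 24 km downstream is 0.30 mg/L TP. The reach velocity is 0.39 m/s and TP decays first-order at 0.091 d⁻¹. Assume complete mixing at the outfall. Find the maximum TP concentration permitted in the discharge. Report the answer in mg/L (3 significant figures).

1.37 mg/L

12 µg/L = 0.012 mg/L.
Travel time to the compliance point: t = 2.4e+04/0.39 = 6.154e+04 s = 0.7123 d; decay factor exp(−0.091·0.7123) = 0.9372.
So the concentration just after mixing may be at most 0.3/0.9372 = 0.3201 mg/L.
Mass balance: 0.3201·14.48 = 3.28·Cₑ + 11.2·0.012.
Cₑ = (4.635 − 0.1344) / 3.28 = 1.372 mg/L.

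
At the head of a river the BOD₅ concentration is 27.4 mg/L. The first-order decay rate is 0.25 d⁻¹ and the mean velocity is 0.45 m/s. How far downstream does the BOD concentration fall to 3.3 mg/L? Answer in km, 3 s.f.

From C = C₀·e^(−kt), t = ln(C₀/C)/k = ln(27.4/3.3)/0.25 = 2.117/0.25 = 8.466 d.
Distance = v·t = 0.45 m/s × 7.315e+05 s = 3.292e+05 m = 329.2 km.

329 km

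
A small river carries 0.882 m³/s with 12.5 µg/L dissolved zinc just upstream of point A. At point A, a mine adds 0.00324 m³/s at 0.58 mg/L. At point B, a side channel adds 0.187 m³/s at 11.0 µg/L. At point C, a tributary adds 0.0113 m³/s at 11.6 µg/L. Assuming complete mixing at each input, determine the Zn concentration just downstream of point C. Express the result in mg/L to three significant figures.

12.5 µg/L = 0.0125 mg/L.
After input A: C = (0.882·0.0125 + 0.00324·0.58) / 0.8852 = 0.01458 mg/L.
11.0 µg/L = 0.011 mg/L.
After input B: C = (0.8852·0.01458 + 0.187·0.011) / 1.072 = 0.01395 mg/L.
11.6 µg/L = 0.0116 mg/L.
After input C: C = (1.072·0.01395 + 0.0113·0.0116) / 1.084 = 0.01393 mg/L.

0.0139 mg/L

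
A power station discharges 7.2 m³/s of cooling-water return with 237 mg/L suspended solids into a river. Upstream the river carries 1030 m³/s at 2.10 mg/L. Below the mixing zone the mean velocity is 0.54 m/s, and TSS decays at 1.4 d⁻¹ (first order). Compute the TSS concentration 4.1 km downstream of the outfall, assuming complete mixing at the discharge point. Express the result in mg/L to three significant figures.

After complete mixing, C₀ = (7.2·237 + 1030·2.1) / 1037 = 3.731 mg/L.
Travel time t = 4100 m / 0.54 m/s = 7593 s = 0.08788 d.
C = 3.731·exp(−1.4·0.08788) = 3.731·0.8842 = 3.299 mg/L.

3.30 mg/L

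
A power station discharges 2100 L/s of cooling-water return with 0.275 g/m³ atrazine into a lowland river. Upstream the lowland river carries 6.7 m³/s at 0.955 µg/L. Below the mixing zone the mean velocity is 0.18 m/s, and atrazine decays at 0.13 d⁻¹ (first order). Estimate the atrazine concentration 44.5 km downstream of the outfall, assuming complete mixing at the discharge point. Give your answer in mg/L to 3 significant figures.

0.0457 mg/L

2100 L/s = 2.1 m³/s.
0.955 µg/L = 0.000955 mg/L.
After complete mixing, C₀ = (2.1·0.275 + 6.7·0.000955) / 8.8 = 0.06635 mg/L.
Travel time t = 4.45e+04 m / 0.18 m/s = 2.472e+05 s = 2.861 d.
C = 0.06635·exp(−0.13·2.861) = 0.06635·0.6894 = 0.04574 mg/L.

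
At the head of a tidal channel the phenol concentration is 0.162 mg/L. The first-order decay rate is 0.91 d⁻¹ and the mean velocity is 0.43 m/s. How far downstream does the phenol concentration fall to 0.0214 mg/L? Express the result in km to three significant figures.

From C = C₀·e^(−kt), t = ln(C₀/C)/k = ln(0.162/0.0214)/0.91 = 2.024/0.91 = 2.224 d.
Distance = v·t = 0.43 m/s × 1.922e+05 s = 8.264e+04 m = 82.64 km.

82.6 km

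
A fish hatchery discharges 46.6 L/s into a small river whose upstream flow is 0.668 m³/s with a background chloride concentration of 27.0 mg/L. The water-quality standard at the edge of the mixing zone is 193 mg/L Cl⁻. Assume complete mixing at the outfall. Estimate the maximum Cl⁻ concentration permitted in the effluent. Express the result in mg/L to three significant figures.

46.6 L/s = 0.0466 m³/s.
Mass balance: 193·0.7146 = 0.0466·Cₑ + 0.668·27.
Cₑ = (137.9 − 18.04) / 0.0466 = 2573 mg/L.

2570 mg/L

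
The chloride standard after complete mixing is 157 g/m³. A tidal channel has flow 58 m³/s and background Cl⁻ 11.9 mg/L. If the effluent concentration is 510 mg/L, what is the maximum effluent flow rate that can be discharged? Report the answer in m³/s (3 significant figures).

Mass balance at complete mixing: C_std·(Q_w + Q_r) = Q_w·C_e + Q_r·C_b.
Rearranging, Q_w = Q_r·(C_std − C_b)/(C_e − C_std) = 58·(157 − 11.9) / (510 − 157) = 23.84 m³/s.

23.8 m³/s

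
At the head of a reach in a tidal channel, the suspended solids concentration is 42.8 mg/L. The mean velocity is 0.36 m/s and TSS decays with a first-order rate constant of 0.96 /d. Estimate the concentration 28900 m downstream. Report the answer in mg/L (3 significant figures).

17.5 mg/L

Travel time t = 28900 m / 0.36 m/s = 2.89e+04/0.36 = 8.028e+04 s = 0.9291 d.
First-order decay: C = 42.8·exp(−0.96·0.9291) = 42.8·0.4098 = 17.54 mg/L.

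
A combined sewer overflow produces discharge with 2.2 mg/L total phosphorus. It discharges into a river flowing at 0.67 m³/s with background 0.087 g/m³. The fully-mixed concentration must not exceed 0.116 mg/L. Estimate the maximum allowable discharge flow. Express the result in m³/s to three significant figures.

Mass balance at complete mixing: C_std·(Q_w + Q_r) = Q_w·C_e + Q_r·C_b.
Rearranging, Q_w = Q_r·(C_std − C_b)/(C_e − C_std) = 0.67·(0.116 − 0.087) / (2.2 − 0.116) = 0.009323 m³/s.

0.00932 m³/s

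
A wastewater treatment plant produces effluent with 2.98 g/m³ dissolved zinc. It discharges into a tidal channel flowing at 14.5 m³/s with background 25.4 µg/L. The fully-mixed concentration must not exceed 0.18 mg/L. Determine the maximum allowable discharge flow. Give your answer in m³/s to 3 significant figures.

0.801 m³/s

25.4 µg/L = 0.0254 mg/L.
Mass balance at complete mixing: C_std·(Q_w + Q_r) = Q_w·C_e + Q_r·C_b.
Rearranging, Q_w = Q_r·(C_std − C_b)/(C_e − C_std) = 14.5·(0.18 − 0.0254) / (2.98 − 0.18) = 0.8006 m³/s.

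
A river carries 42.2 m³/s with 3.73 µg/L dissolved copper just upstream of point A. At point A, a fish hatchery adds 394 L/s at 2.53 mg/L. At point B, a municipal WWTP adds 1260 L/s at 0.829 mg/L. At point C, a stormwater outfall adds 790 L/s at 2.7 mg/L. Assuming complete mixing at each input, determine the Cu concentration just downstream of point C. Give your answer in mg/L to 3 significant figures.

3.73 µg/L = 0.00373 mg/L.
394 L/s = 0.394 m³/s.
After input A: C = (42.2·0.00373 + 0.394·2.53) / 42.59 = 0.0271 mg/L.
1260 L/s = 1.26 m³/s.
After input B: C = (42.59·0.0271 + 1.26·0.829) / 43.85 = 0.05014 mg/L.
790 L/s = 0.79 m³/s.
After input C: C = (43.85·0.05014 + 0.79·2.7) / 44.64 = 0.09703 mg/L.

0.0970 mg/L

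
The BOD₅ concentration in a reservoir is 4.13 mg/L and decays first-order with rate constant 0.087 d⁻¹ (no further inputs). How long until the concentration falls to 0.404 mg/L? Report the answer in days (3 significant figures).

t = ln(C₀/C)/k = ln(4.13/0.404)/0.087 = 2.325/0.087 = 26.72 d.

26.7 d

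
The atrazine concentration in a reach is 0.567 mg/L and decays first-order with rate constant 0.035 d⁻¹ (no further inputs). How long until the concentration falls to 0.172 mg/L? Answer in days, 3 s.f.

34.1 d

t = ln(C₀/C)/k = ln(0.567/0.172)/0.035 = 1.193/0.035 = 34.08 d.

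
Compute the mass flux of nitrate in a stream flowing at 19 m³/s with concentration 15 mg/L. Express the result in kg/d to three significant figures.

24600 kg/d

Mass flux = Q·C = 19 m³/s × 15 g/m³ = 285 g/s.
= 285 g/s × 86.4 = 2.462e+04 kg/d.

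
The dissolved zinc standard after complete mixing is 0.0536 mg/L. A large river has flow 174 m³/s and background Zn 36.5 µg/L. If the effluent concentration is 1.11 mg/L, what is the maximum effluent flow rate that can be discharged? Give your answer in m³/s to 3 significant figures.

36.5 µg/L = 0.0365 mg/L.
Mass balance at complete mixing: C_std·(Q_w + Q_r) = Q_w·C_e + Q_r·C_b.
Rearranging, Q_w = Q_r·(C_std − C_b)/(C_e − C_std) = 174·(0.0536 − 0.0365) / (1.11 − 0.0536) = 2.817 m³/s.

2.82 m³/s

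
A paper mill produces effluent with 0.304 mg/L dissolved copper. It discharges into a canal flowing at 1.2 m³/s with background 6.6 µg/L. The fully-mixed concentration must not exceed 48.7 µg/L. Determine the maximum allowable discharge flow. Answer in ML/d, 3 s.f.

6.6 µg/L = 0.0066 mg/L.
48.7 µg/L = 0.0487 mg/L.
Mass balance at complete mixing: C_std·(Q_w + Q_r) = Q_w·C_e + Q_r·C_b.
Rearranging, Q_w = Q_r·(C_std − C_b)/(C_e − C_std) = 1.2·(0.0487 − 0.0066) / (0.304 − 0.0487) = 0.1979 m³/s.
= 17.1 ML/d.

17.1 ML/d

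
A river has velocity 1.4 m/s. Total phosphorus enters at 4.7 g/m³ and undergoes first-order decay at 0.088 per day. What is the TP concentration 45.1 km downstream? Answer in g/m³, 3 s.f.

Travel time t = 45.1 km / 1.4 m/s = 4.51e+04/1.4 = 3.221e+04 s = 0.3729 d.
First-order decay: C = 4.7·exp(−0.088·0.3729) = 4.7·0.9677 = 4.548 g/m³.

4.55 g/m³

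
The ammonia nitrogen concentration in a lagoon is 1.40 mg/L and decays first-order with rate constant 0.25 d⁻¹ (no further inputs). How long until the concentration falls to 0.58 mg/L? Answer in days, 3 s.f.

3.52 d

t = ln(C₀/C)/k = ln(1.40/0.58)/0.25 = 0.8812/0.25 = 3.525 d.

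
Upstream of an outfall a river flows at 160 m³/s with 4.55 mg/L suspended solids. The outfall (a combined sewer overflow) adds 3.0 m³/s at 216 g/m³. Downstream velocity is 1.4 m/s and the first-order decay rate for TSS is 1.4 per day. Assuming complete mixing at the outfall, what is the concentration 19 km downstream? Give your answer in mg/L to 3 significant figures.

6.78 mg/L

After complete mixing, C₀ = (3·216 + 160·4.55) / 163 = 8.442 mg/L.
Travel time t = 1.9e+04 m / 1.4 m/s = 1.357e+04 s = 0.1571 d.
C = 8.442·exp(−1.4·0.1571) = 8.442·0.8026 = 6.775 mg/L.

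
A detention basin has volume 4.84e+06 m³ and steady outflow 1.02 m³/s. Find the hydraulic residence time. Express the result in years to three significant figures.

0.150 yr

Q = 1.02 m³/s × 3.156e+07 s/yr = 3.219e+07 m³/yr.
Hydraulic residence time τ = V/Q = 4.84e+06/3.219e+07 = 0.1504 yr.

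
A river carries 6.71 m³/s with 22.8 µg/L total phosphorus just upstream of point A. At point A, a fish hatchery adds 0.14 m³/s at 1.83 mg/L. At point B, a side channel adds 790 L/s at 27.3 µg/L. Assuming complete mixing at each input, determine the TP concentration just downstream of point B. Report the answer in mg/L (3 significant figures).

0.0564 mg/L

22.8 µg/L = 0.0228 mg/L.
After input A: C = (6.71·0.0228 + 0.14·1.83) / 6.85 = 0.05974 mg/L.
790 L/s = 0.79 m³/s.
27.3 µg/L = 0.0273 mg/L.
After input B: C = (6.85·0.05974 + 0.79·0.0273) / 7.64 = 0.05638 mg/L.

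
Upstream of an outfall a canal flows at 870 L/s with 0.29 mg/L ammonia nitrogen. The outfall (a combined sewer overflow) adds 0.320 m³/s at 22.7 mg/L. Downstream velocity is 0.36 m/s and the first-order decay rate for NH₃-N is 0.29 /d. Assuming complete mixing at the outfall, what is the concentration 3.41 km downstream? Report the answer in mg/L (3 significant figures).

870 L/s = 0.87 m³/s.
After complete mixing, C₀ = (0.32·22.7 + 0.87·0.29) / 1.19 = 6.316 mg/L.
Travel time t = 3410 m / 0.36 m/s = 9472 s = 0.1096 d.
C = 6.316·exp(−0.29·0.1096) = 6.316·0.9687 = 6.119 mg/L.

6.12 mg/L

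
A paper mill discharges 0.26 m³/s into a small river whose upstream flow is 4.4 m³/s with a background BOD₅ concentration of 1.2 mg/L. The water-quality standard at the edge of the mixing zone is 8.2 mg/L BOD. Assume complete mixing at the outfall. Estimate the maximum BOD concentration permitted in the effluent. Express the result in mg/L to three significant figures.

Mass balance: 8.2·4.66 = 0.26·Cₑ + 4.4·1.2.
Cₑ = (38.21 − 5.28) / 0.26 = 126.7 mg/L.

127 mg/L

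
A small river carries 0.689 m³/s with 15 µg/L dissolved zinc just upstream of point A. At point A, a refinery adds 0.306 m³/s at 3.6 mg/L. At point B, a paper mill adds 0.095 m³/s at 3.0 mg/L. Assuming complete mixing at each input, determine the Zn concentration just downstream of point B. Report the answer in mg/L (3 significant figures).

1.28 mg/L

15 µg/L = 0.015 mg/L.
After input A: C = (0.689·0.015 + 0.306·3.6) / 0.995 = 1.118 mg/L.
After input B: C = (0.995·1.118 + 0.095·3) / 1.09 = 1.282 mg/L.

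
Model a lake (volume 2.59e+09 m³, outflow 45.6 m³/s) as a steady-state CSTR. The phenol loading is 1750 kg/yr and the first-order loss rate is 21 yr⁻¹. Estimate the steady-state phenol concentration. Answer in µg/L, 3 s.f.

Outflow Q = 45.6 m³/s × 3.156e+07 s/yr = 1.439e+09 m³/yr.
Steady-state CSTR mass balance: W = Q·C + k·V·C, so C = W/(Q + kV).
Q + kV = 1.439e+09 + 21·2.59e+09 = 5.583e+10 m³/yr.
C = 1750/5.583e+10 = 3.135e-08 kg/m³ = 3.135e-05 mg/L = 0.03135 µg/L.

0.0313 µg/L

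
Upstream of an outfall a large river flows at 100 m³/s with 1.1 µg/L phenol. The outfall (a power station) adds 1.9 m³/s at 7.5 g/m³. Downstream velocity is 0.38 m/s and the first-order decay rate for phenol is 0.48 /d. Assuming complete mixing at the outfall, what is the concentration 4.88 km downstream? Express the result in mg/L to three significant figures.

0.131 mg/L

1.1 µg/L = 0.0011 mg/L.
After complete mixing, C₀ = (1.9·7.5 + 100·0.0011) / 101.9 = 0.1409 mg/L.
Travel time t = 4880 m / 0.38 m/s = 1.284e+04 s = 0.1486 d.
C = 0.1409·exp(−0.48·0.1486) = 0.1409·0.9311 = 0.1312 mg/L.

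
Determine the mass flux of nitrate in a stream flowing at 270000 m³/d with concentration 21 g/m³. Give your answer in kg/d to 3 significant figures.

5670 kg/d

270000 m³/d = 3.125 m³/s.
Mass flux = Q·C = 3.125 m³/s × 21 g/m³ = 65.62 g/s.
= 65.62 g/s × 86.4 = 5670 kg/d.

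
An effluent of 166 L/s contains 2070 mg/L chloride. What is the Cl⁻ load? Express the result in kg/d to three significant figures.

29700 kg/d

166 L/s = 0.166 m³/s.
Mass flux = Q·C = 0.166 m³/s × 2070 g/m³ = 343.6 g/s.
= 343.6 g/s × 86.4 = 2.969e+04 kg/d.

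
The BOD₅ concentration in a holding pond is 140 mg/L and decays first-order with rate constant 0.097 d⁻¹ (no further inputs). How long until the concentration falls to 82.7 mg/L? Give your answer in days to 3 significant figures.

t = ln(C₀/C)/k = ln(140/82.7)/0.097 = 0.5264/0.097 = 5.427 d.

5.43 d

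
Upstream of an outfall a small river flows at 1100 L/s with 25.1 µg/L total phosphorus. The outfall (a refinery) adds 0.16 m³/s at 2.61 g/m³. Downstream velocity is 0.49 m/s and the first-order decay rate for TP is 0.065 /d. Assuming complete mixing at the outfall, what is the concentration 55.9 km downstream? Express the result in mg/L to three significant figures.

1100 L/s = 1.1 m³/s.
25.1 µg/L = 0.0251 mg/L.
After complete mixing, C₀ = (0.16·2.61 + 1.1·0.0251) / 1.26 = 0.3533 mg/L.
Travel time t = 5.59e+04 m / 0.49 m/s = 1.141e+05 s = 1.32 d.
C = 0.3533·exp(−0.065·1.32) = 0.3533·0.9178 = 0.3243 mg/L.

0.324 mg/L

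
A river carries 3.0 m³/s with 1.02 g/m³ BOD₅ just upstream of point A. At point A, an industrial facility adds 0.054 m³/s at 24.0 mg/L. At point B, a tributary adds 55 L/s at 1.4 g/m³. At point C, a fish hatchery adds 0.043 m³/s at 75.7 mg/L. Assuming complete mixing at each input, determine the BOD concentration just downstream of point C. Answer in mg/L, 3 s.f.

2.44 mg/L

After input A: C = (3·1.02 + 0.054·24) / 3.054 = 1.426 mg/L.
55 L/s = 0.055 m³/s.
After input B: C = (3.054·1.426 + 0.055·1.4) / 3.109 = 1.426 mg/L.
After input C: C = (3.109·1.426 + 0.043·75.7) / 3.152 = 2.439 mg/L.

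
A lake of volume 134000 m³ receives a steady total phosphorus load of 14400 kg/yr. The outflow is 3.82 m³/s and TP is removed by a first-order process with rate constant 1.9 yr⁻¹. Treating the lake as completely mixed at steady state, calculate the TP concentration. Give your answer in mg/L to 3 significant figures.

0.119 mg/L

Outflow Q = 3.82 m³/s × 3.156e+07 s/yr = 1.206e+08 m³/yr.
Steady-state CSTR mass balance: W = Q·C + k·V·C, so C = W/(Q + kV).
Q + kV = 1.206e+08 + 1.9·134000 = 1.208e+08 m³/yr.
C = 14400/1.208e+08 = 0.0001192 kg/m³ = 0.1192 mg/L.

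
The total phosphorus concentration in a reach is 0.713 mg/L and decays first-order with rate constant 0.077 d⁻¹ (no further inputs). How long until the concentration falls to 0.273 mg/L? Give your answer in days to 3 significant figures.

t = ln(C₀/C)/k = ln(0.713/0.273)/0.077 = 0.96/0.077 = 12.47 d.

12.5 d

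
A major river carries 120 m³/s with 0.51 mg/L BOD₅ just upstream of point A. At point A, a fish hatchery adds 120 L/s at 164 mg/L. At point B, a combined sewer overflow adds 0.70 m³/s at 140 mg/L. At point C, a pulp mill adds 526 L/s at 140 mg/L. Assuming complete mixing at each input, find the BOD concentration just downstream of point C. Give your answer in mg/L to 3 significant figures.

2.08 mg/L

120 L/s = 0.12 m³/s.
After input A: C = (120·0.51 + 0.12·164) / 120.1 = 0.6733 mg/L.
After input B: C = (120.1·0.6733 + 0.7·140) / 120.8 = 1.481 mg/L.
526 L/s = 0.526 m³/s.
After input C: C = (120.8·1.481 + 0.526·140) / 121.3 = 2.081 mg/L.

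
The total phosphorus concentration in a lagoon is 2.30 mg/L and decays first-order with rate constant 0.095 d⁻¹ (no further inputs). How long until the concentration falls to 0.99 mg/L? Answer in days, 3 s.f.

8.87 d

t = ln(C₀/C)/k = ln(2.30/0.99)/0.095 = 0.843/0.095 = 8.873 d.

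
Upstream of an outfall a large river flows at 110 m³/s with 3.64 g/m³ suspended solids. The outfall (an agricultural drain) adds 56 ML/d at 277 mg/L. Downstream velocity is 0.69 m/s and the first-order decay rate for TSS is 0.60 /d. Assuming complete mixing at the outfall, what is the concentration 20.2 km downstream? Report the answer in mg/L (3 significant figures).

4.28 mg/L

56 ML/d = 0.6481 m³/s.
After complete mixing, C₀ = (0.6481·277 + 110·3.64) / 110.6 = 5.241 mg/L.
Travel time t = 2.02e+04 m / 0.69 m/s = 2.928e+04 s = 0.3388 d.
C = 5.241·exp(−0.60·0.3388) = 5.241·0.816 = 4.277 mg/L.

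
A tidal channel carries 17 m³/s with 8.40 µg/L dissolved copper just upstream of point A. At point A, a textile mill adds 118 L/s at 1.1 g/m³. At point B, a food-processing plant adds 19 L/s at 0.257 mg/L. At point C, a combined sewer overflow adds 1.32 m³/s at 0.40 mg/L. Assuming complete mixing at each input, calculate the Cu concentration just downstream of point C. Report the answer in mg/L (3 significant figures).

0.0436 mg/L

8.40 µg/L = 0.0084 mg/L.
118 L/s = 0.118 m³/s.
After input A: C = (17·0.0084 + 0.118·1.1) / 17.12 = 0.01592 mg/L.
19 L/s = 0.019 m³/s.
After input B: C = (17.12·0.01592 + 0.019·0.257) / 17.14 = 0.01619 mg/L.
After input C: C = (17.14·0.01619 + 1.32·0.4) / 18.46 = 0.04364 mg/L.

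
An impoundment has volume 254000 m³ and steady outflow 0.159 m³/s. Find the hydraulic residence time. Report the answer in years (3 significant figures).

0.0506 yr

Q = 0.159 m³/s × 3.156e+07 s/yr = 5.018e+06 m³/yr.
Hydraulic residence time τ = V/Q = 254000/5.018e+06 = 0.05062 yr.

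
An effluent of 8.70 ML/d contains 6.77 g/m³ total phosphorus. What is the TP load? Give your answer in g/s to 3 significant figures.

0.682 g/s

8.70 ML/d = 0.1007 m³/s.
Mass flux = Q·C = 0.1007 m³/s × 6.77 g/m³ = 0.6817 g/s.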